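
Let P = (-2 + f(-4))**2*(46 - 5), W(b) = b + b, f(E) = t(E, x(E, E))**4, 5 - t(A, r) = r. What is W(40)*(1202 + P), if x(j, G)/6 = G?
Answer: 1640798955094640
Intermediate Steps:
x(j, G) = 6*G
t(A, r) = 5 - r
f(E) = (5 - 6*E)**4
W(b) = 2*b
P = 20509986937481 (P = (-2 + (-5 + 6*(-4))**4)**2*(46 - 5) = (-2 + (-5 - 24)**4)**2*41 = (-2 + (-29)**4)**2*41 = (-2 + 707281)**2*41 = 707279**2*41 = 500243583841*41 = 20509986937481)
W(40)*(1202 + P) = (2*40)*(1202 + 20509986937481) = 80*20509986938683 = 1640798955094640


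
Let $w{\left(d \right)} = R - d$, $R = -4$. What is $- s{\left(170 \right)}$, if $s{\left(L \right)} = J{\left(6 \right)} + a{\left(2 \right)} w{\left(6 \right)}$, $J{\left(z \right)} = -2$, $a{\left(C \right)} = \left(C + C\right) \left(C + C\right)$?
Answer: $162$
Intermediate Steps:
$w{\left(d \right)} = -4 - d$
$a{\left(C \right)} = 4 C^{2}$ ($a{\left(C \right)} = 2 C 2 C = 4 C^{2}$)
$s{\left(L \right)} = -162$ ($s{\left(L \right)} = -2 + 4 \cdot 2^{2} \left(-4 - 6\right) = -2 + 4 \cdot 4 \left(-4 - 6\right) = -2 + 16 \left(-10\right) = -2 - 160 = -162$)
$- s{\left(170 \right)} = \left(-1\right) \left(-162\right) = 162$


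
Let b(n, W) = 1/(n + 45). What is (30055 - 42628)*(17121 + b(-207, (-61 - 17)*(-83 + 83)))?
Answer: -3874720597/18 ≈ -2.1526e+8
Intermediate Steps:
b(n, W) = 1/(45 + n)
(30055 - 42628)*(17121 + b(-207, (-61 - 17)*(-83 + 83))) = (30055 - 42628)*(17121 + 1/(45 - 207)) = -12573*(17121 + 1/(-162)) = -12573*(17121 - 1/162) = -12573*2773601/162 = -3874720597/18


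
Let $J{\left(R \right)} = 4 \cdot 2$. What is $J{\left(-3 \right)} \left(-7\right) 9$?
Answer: $-504$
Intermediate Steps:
$J{\left(R \right)} = 8$
$J{\left(-3 \right)} \left(-7\right) 9 = 8 \left(-7\right) 9 = \left(-56\right) 9 = -504$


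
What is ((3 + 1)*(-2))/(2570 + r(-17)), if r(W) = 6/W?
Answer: -34/10921 ≈ -0.0031133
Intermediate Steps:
((3 + 1)*(-2))/(2570 + r(-17)) = ((3 + 1)*(-2))/(2570 + 6/(-17)) = (4*(-2))/(2570 + 6*(-1/17)) = -8/(2570 - 6/17) = -8/(43684/17) = (17/43684)*(-8) = -34/10921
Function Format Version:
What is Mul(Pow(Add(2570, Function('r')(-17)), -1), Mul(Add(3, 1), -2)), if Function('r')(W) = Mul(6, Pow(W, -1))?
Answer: Rational(-34, 10921) ≈ -0.0031133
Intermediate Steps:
Mul(Pow(Add(2570, Function('r')(-17)), -1), Mul(Add(3, 1), -2)) = Mul(Pow(Add(2570, Mul(6, Pow(-17, -1))), -1), Mul(Add(3, 1), -2)) = Mul(Pow(Add(2570, Mul(6, Rational(-1, 17))), -1), Mul(4, -2)) = Mul(Pow(Add(2570, Rational(-6, 17)), -1), -8) = Mul(Pow(Rational(43684, 17), -1), -8) = Mul(Rational(17, 43684), -8) = Rational(-34, 10921)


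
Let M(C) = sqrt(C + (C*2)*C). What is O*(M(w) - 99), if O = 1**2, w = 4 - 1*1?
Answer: -99 + sqrt(21) ≈ -94.417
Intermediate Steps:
w = 3 (w = 4 - 1 = 3)
O = 1
M(C) = sqrt(C + 2*C**2) (M(C) = sqrt(C + (2*C)*C) = sqrt(C + 2*C**2))
O*(M(w) - 99) = 1*(sqrt(3*(1 + 2*3)) - 99) = 1*(sqrt(3*(1 + 6)) - 99) = 1*(sqrt(3*7) - 99) = 1*(sqrt(21) - 99) = 1*(-99 + sqrt(21)) = -99 + sqrt(21)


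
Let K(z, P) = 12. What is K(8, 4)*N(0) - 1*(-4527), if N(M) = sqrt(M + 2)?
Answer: 4527 + 12*sqrt(2) ≈ 4544.0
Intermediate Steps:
N(M) = sqrt(2 + M)
K(8, 4)*N(0) - 1*(-4527) = 12*sqrt(2 + 0) - 1*(-4527) = 12*sqrt(2) + 4527 = 4527 + 12*sqrt(2)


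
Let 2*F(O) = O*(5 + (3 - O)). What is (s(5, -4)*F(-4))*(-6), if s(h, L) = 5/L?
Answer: -180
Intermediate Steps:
F(O) = O*(8 - O)/2 (F(O) = (O*(5 + (3 - O)))/2 = (O*(8 - O))/2 = O*(8 - O)/2)
(s(5, -4)*F(-4))*(-6) = ((5/(-4))*((½)*(-4)*(8 - 1*(-4))))*(-6) = ((5*(-¼))*((½)*(-4)*(8 + 4)))*(-6) = -5*(-4)*12/8*(-6) = -5/4*(-24)*(-6) = 30*(-6) = -180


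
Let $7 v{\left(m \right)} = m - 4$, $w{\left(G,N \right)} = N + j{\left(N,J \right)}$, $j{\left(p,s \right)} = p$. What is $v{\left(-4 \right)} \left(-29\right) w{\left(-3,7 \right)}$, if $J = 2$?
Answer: $464$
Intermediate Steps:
$w{\left(G,N \right)} = 2 N$ ($w{\left(G,N \right)} = N + N = 2 N$)
$v{\left(m \right)} = - \frac{4}{7} + \frac{m}{7}$ ($v{\left(m \right)} = \frac{m - 4}{7} = \frac{-4 + m}{7} = - \frac{4}{7} + \frac{m}{7}$)
$v{\left(-4 \right)} \left(-29\right) w{\left(-3,7 \right)} = \left(- \frac{4}{7} + \frac{1}{7} \left(-4\right)\right) \left(-29\right) 2 \cdot 7 = \left(- \frac{4}{7} - \frac{4}{7}\right) \left(-29\right) 14 = \left(- \frac{8}{7}\right) \left(-29\right) 14 = \frac{232}{7} \cdot 14 = 464$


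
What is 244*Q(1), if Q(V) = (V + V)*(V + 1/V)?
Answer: 976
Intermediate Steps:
Q(V) = 2*V*(V + 1/V) (Q(V) = (2*V)*(V + 1/V) = 2*V*(V + 1/V))
244*Q(1) = 244*(2 + 2*1²) = 244*(2 + 2*1) = 244*(2 + 2) = 244*4 = 976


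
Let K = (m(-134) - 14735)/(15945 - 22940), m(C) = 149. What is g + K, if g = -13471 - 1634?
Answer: -105644889/6995 ≈ -15103.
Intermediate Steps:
g = -15105
K = 14586/6995 (K = (149 - 14735)/(15945 - 22940) = -14586/(-6995) = -14586*(-1/6995) = 14586/6995 ≈ 2.0852)
g + K = -15105 + 14586/6995 = -105644889/6995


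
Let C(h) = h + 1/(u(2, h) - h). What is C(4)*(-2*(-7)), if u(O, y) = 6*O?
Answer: 231/4 ≈ 57.750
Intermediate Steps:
C(h) = h + 1/(12 - h) (C(h) = h + 1/(6*2 - h) = h + 1/(12 - h))
C(4)*(-2*(-7)) = ((-1 + 4**2 - 12*4)/(-12 + 4))*(-2*(-7)) = ((-1 + 16 - 48)/(-8))*14 = -1/8*(-33)*14 = (33/8)*14 = 231/4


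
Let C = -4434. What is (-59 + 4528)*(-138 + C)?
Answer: -20432268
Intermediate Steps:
(-59 + 4528)*(-138 + C) = (-59 + 4528)*(-138 - 4434) = 4469*(-4572) = -20432268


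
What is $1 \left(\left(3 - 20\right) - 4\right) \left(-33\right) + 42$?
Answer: $735$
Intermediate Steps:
$1 \left(\left(3 - 20\right) - 4\right) \left(-33\right) + 42 = 1 \left(-17 - 4\right) \left(-33\right) + 42 = 1 \left(-21\right) \left(-33\right) + 42 = \left(-21\right) \left(-33\right) + 42 = 693 + 42 = 735$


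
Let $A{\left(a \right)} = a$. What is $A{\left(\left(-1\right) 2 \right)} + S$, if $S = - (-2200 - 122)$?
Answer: $2320$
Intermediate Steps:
$S = 2322$ ($S = \left(-1\right) \left(-2322\right) = 2322$)
$A{\left(\left(-1\right) 2 \right)} + S = \left(-1\right) 2 + 2322 = -2 + 2322 = 2320$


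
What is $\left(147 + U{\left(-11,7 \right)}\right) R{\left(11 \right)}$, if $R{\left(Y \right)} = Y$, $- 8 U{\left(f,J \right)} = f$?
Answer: $\frac{13057}{8} \approx 1632.1$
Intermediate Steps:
$U{\left(f,J \right)} = - \frac{f}{8}$
$\left(147 + U{\left(-11,7 \right)}\right) R{\left(11 \right)} = \left(147 - - \frac{11}{8}\right) 11 = \left(147 + \frac{11}{8}\right) 11 = \frac{1187}{8} \cdot 11 = \frac{13057}{8}$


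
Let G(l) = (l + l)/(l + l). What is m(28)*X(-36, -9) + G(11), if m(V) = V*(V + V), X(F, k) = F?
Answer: -56447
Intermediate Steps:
G(l) = 1 (G(l) = (2*l)/((2*l)) = (2*l)*(1/(2*l)) = 1)
m(V) = 2*V² (m(V) = V*(2*V) = 2*V²)
m(28)*X(-36, -9) + G(11) = (2*28²)*(-36) + 1 = (2*784)*(-36) + 1 = 1568*(-36) + 1 = -56448 + 1 = -56447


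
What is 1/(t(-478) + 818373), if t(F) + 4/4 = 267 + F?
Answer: 1/818161 ≈ 1.2223e-6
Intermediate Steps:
t(F) = 266 + F (t(F) = -1 + (267 + F) = 266 + F)
1/(t(-478) + 818373) = 1/((266 - 478) + 818373) = 1/(-212 + 818373) = 1/818161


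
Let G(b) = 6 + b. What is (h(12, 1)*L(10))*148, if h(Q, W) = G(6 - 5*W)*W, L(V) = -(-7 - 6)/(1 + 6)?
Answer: 1924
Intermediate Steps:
L(V) = 13/7 (L(V) = -(-13)/7 = -1*(-13/7) = 13/7)
h(Q, W) = W*(12 - 5*W) (h(Q, W) = (6 + (6 - 5*W))*W = (12 - 5*W)*W = W*(12 - 5*W))
(h(12, 1)*L(10))*148 = ((1*(12 - 5*1))*(13/7))*148 = ((1*(12 - 5))*(13/7))*148 = ((1*7)*(13/7))*148 = (7*(13/7))*148 = 13*148 = 1924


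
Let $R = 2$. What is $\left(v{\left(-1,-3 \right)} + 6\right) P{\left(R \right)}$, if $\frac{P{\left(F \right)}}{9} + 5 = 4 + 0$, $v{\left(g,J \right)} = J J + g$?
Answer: $-126$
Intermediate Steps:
$v{\left(g,J \right)} = g + J^{2}$ ($v{\left(g,J \right)} = J^{2} + g = g + J^{2}$)
$P{\left(F \right)} = -9$ ($P{\left(F \right)} = -45 + 9 \left(4 + 0\right) = -45 + 9 \cdot 4 = -45 + 36 = -9$)
$\left(v{\left(-1,-3 \right)} + 6\right) P{\left(R \right)} = \left(\left(-1 + \left(-3\right)^{2}\right) + 6\right) \left(-9\right) = \left(\left(-1 + 9\right) + 6\right) \left(-9\right) = \left(8 + 6\right) \left(-9\right) = 14 \left(-9\right) = -126$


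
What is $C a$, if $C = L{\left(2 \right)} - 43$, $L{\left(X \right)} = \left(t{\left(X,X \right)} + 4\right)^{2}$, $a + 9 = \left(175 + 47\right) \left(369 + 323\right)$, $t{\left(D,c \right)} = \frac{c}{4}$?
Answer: $- \frac{13978965}{4} \approx -3.4947 \cdot 10^{6}$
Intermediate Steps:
$t{\left(D,c \right)} = \frac{c}{4}$ ($t{\left(D,c \right)} = c \frac{1}{4} = \frac{c}{4}$)
$a = 153615$ ($a = -9 + \left(175 + 47\right) \left(369 + 323\right) = -9 + 222 \cdot 692 = -9 + 153624 = 153615$)
$L{\left(X \right)} = \left(4 + \frac{X}{4}\right)^{2}$ ($L{\left(X \right)} = \left(\frac{X}{4} + 4\right)^{2} = \left(4 + \frac{X}{4}\right)^{2}$)
$C = - \frac{91}{4}$ ($C = \frac{\left(16 + 2\right)^{2}}{16} - 43 = \frac{18^{2}}{16} - 43 = \frac{1}{16} \cdot 324 - 43 = \frac{81}{4} - 43 = - \frac{91}{4} \approx -22.75$)
$C a = \left(- \frac{91}{4}\right) 153615 = - \frac{13978965}{4}$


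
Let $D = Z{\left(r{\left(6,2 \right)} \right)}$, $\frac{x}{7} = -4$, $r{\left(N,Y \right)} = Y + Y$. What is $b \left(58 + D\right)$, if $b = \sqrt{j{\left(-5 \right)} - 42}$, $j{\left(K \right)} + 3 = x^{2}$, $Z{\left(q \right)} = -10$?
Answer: $48 \sqrt{739} \approx 1304.9$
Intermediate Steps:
$r{\left(N,Y \right)} = 2 Y$
$x = -28$ ($x = 7 \left(-4\right) = -28$)
$D = -10$
$j{\left(K \right)} = 781$ ($j{\left(K \right)} = -3 + \left(-28\right)^{2} = -3 + 784 = 781$)
$b = \sqrt{739}$ ($b = \sqrt{781 - 42} = \sqrt{739} \approx 27.185$)
$b \left(58 + D\right) = \sqrt{739} \left(58 - 10\right) = \sqrt{739} \cdot 48 = 48 \sqrt{739}$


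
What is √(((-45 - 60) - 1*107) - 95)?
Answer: I*√307 ≈ 17.521*I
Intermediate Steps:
√(((-45 - 60) - 1*107) - 95) = √((-105 - 107) - 95) = √(-212 - 95) = √(-307) = I*√307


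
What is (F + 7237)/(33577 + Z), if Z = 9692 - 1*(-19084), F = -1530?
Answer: 5707/62353 ≈ 0.091527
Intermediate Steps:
Z = 28776 (Z = 9692 + 19084 = 28776)
(F + 7237)/(33577 + Z) = (-1530 + 7237)/(33577 + 28776) = 5707/62353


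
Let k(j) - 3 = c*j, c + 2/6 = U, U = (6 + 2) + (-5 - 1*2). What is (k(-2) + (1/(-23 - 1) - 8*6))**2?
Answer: 137641/64 ≈ 2150.6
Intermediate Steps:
U = 1 (U = 8 + (-5 - 2) = 8 - 7 = 1)
c = 2/3 (c = -1/3 + 1 = 2/3 ≈ 0.66667)
k(j) = 3 + 2*j/3
(k(-2) + (1/(-23 - 1) - 8*6))**2 = ((3 + (2/3)*(-2)) + (1/(-23 - 1) - 8*6))**2 = ((3 - 4/3) + (1/(-24) - 48))**2 = (5/3 + (-1/24 - 48))**2 = (5/3 - 1153/24)**2 = (-371/8)**2 = 137641/64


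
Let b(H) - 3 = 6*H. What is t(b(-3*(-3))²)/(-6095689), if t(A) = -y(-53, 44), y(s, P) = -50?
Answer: -50/6095689 ≈ -8.2025e-6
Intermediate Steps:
b(H) = 3 + 6*H
t(A) = 50 (t(A) = -1*(-50) = 50)
t(b(-3*(-3))²)/(-6095689) = 50/(-6095689) = 50*(-1/6095689) = -50/6095689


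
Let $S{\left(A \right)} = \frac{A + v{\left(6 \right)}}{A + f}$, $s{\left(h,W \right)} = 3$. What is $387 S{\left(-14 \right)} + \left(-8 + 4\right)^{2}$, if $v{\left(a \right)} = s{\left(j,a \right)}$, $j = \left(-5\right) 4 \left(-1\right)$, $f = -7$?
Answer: $\frac{1531}{7} \approx 218.71$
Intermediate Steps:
$j = 20$ ($j = \left(-20\right) \left(-1\right) = 20$)
$v{\left(a \right)} = 3$
$S{\left(A \right)} = \frac{3 + A}{-7 + A}$ ($S{\left(A \right)} = \frac{A + 3}{A - 7} = \frac{3 + A}{-7 + A}$)
$387 S{\left(-14 \right)} + \left(-8 + 4\right)^{2} = 387 \frac{3 - 14}{-7 - 14} + \left(-8 + 4\right)^{2} = 387 \frac{1}{-21} \left(-11\right) + \left(-4\right)^{2} = 387 \left(\left(- \frac{1}{21}\right) \left(-11\right)\right) + 16 = 387 \cdot \frac{11}{21} + 16 = \frac{1419}{7} + 16 = \frac{1531}{7}$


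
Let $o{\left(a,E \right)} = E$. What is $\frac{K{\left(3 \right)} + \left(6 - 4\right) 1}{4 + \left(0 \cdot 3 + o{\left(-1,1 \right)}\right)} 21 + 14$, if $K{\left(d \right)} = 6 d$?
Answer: $98$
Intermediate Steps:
$\frac{K{\left(3 \right)} + \left(6 - 4\right) 1}{4 + \left(0 \cdot 3 + o{\left(-1,1 \right)}\right)} 21 + 14 = \frac{6 \cdot 3 + \left(6 - 4\right) 1}{4 + \left(0 \cdot 3 + 1\right)} 21 + 14 = \frac{18 + 2 \cdot 1}{4 + \left(0 + 1\right)} 21 + 14 = \frac{18 + 2}{4 + 1} \cdot 21 + 14 = \frac{20}{5} \cdot 21 + 14 = 20 \cdot \frac{1}{5} \cdot 21 + 14 = 4 \cdot 21 + 14 = 84 + 14 = 98$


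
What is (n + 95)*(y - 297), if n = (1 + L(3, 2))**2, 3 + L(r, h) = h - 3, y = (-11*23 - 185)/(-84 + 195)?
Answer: -1158040/37 ≈ -31298.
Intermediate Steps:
y = -146/37 (y = (-253 - 185)/111 = -438*1/111 = -146/37 ≈ -3.9459)
L(r, h) = -6 + h (L(r, h) = -3 + (h - 3) = -3 + (-3 + h) = -6 + h)
n = 9 (n = (1 + (-6 + 2))**2 = (1 - 4)**2 = (-3)**2 = 9)
(n + 95)*(y - 297) = (9 + 95)*(-146/37 - 297) = 104*(-11135/37) = -1158040/37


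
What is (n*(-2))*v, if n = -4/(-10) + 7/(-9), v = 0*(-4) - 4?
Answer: -136/45 ≈ -3.0222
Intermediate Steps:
v = -4 (v = 0 - 4 = -4)
n = -17/45 (n = -4*(-⅒) + 7*(-⅑) = ⅖ - 7/9 = -17/45 ≈ -0.37778)
(n*(-2))*v = -17/45*(-2)*(-4) = (34/45)*(-4) = -136/45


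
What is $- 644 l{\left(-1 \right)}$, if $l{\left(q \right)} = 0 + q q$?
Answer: $-644$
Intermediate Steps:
$l{\left(q \right)} = q^{2}$ ($l{\left(q \right)} = 0 + q^{2} = q^{2}$)
$- 644 l{\left(-1 \right)} = - 644 \left(-1\right)^{2} = \left(-644\right) 1 = -644$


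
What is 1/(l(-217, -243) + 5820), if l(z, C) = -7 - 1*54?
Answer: 1/5759 ≈ 0.00017364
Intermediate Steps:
l(z, C) = -61 (l(z, C) = -7 - 54 = -61)
1/(l(-217, -243) + 5820) = 1/(-61 + 5820) = 1/5759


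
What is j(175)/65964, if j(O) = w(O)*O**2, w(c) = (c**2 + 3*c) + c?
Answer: 959328125/65964 ≈ 14543.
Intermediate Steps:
w(c) = c**2 + 4*c
j(O) = O**3*(4 + O) (j(O) = (O*(4 + O))*O**2 = O**3*(4 + O))
j(175)/65964 = (175**3*(4 + 175))/65964 = (5359375*179)*(1/65964) = 959328125*(1/65964) = 959328125/65964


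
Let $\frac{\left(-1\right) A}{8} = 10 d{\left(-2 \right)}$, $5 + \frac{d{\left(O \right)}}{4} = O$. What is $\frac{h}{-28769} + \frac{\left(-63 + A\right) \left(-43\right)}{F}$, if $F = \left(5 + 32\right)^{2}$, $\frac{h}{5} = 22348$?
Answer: $- \frac{2846066919}{39384761} \approx -72.263$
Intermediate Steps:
$h = 111740$ ($h = 5 \cdot 22348 = 111740$)
$d{\left(O \right)} = -20 + 4 O$
$A = 2240$ ($A = - 8 \cdot 10 \left(-20 + 4 \left(-2\right)\right) = - 8 \cdot 10 \left(-20 - 8\right) = - 8 \cdot 10 \left(-28\right) = \left(-8\right) \left(-280\right) = 2240$)
$F = 1369$ ($F = 37^{2} = 1369$)
$\frac{h}{-28769} + \frac{\left(-63 + A\right) \left(-43\right)}{F} = \frac{111740}{-28769} + \frac{\left(-63 + 2240\right) \left(-43\right)}{1369} = 111740 \left(- \frac{1}{28769}\right) + 2177 \left(-43\right) \frac{1}{1369} = - \frac{111740}{28769} - \frac{93611}{1369} = - \frac{2846066919}{39384761}$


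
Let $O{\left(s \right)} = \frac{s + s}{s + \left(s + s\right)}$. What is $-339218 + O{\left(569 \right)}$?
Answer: $- \frac{1017652}{3} \approx -3.3922 \cdot 10^{5}$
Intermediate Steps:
$O{\left(s \right)} = \frac{2}{3}$ ($O{\left(s \right)} = \frac{2 s}{s + 2 s} = \frac{2 s}{3 s} = 2 s \frac{1}{3 s} = \frac{2}{3}$)
$-339218 + O{\left(569 \right)} = -339218 + \frac{2}{3} = - \frac{1017652}{3}$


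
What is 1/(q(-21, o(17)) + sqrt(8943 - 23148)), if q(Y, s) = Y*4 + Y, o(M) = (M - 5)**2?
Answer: -7/1682 - I*sqrt(14205)/25230 ≈ -0.0041617 - 0.0047239*I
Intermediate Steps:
o(M) = (-5 + M)**2
q(Y, s) = 5*Y (q(Y, s) = 4*Y + Y = 5*Y)
1/(q(-21, o(17)) + sqrt(8943 - 23148)) = 1/(5*(-21) + sqrt(8943 - 23148)) = 1/(-105 + sqrt(-14205)) = 1/(-105 + I*sqrt(14205))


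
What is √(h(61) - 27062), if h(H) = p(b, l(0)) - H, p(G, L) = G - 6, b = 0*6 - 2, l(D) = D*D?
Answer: I*√27131 ≈ 164.71*I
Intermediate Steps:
l(D) = D²
b = -2 (b = 0 - 2 = -2)
p(G, L) = -6 + G
h(H) = -8 - H (h(H) = (-6 - 2) - H = -8 - H)
√(h(61) - 27062) = √((-8 - 1*61) - 27062) = √((-8 - 61) - 27062) = √(-69 - 27062) = √(-27131) = I*√27131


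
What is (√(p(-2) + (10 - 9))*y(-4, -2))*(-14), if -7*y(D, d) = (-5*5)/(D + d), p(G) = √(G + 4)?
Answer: 25*√(1 + √2)/3 ≈ 12.948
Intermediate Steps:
p(G) = √(4 + G)
y(D, d) = 25/(7*(D + d)) (y(D, d) = -(-5*5)/(7*(D + d)) = -(-25)/(7*(D + d)) = 25/(7*(D + d)))
(√(p(-2) + (10 - 9))*y(-4, -2))*(-14) = (√(√(4 - 2) + (10 - 9))*(25/(7*(-4 - 2))))*(-14) = (√(√2 + 1)*((25/7)/(-6)))*(-14) = (√(1 + √2)*((25/7)*(-⅙)))*(-14) = (√(1 + √2)*(-25/42))*(-14) = -25*√(1 + √2)/42*(-14) = 25*√(1 + √2)/3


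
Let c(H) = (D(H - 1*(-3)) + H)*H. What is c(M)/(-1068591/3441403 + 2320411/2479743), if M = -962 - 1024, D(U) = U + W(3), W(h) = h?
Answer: 2400579696497233293/190558511590 ≈ 1.2598e+7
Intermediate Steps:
D(U) = 3 + U (D(U) = U + 3 = 3 + U)
M = -1986
c(H) = H*(6 + 2*H) (c(H) = ((3 + (H - 1*(-3))) + H)*H = ((3 + (H + 3)) + H)*H = ((3 + (3 + H)) + H)*H = ((6 + H) + H)*H = (6 + 2*H)*H = H*(6 + 2*H))
c(M)/(-1068591/3441403 + 2320411/2479743) = (2*(-1986)*(3 - 1986))/(-1068591/3441403 + 2320411/2479743) = (2*(-1986)*(-1983))/(-1068591*1/3441403 + 2320411*(1/2479743)) = 7876476/(-1068591/3441403 + 2320411/2479743) = 7876476/(762234046360/1219113571347) = 7876476*(1219113571347/762234046360) = 2400579696497233293/190558511590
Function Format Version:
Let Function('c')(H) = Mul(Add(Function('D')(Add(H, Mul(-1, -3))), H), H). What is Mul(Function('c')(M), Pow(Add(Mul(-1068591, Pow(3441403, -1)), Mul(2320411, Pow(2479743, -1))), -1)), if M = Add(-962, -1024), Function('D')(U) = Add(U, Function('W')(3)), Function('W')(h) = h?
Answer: Rational(2400579696497233293, 190558511590) ≈ 1.2598e+7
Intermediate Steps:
Function('D')(U) = Add(3, U) (Function('D')(U) = Add(U, 3) = Add(3, U))
M = -1986
Function('c')(H) = Mul(H, Add(6, Mul(2, H))) (Function('c')(H) = Mul(Add(Add(3, Add(H, Mul(-1, -3))), H), H) = Mul(Add(Add(3, Add(H, 3)), H), H) = Mul(Add(Add(3, Add(3, H)), H), H) = Mul(Add(Add(6, H), H), H) = Mul(Add(6, Mul(2, H)), H) = Mul(H, Add(6, Mul(2, H))))
Mul(Function('c')(M), Pow(Add(Mul(-1068591, Pow(3441403, -1)), Mul(2320411, Pow(2479743, -1))), -1)) = Mul(Mul(2, -1986, Add(3, -1986)), Pow(Add(Mul(-1068591, Pow(3441403, -1)), Mul(2320411, Pow(2479743, -1))), -1)) = Mul(Mul(2, -1986, -1983), Pow(Add(Mul(-1068591, Rational(1, 3441403)), Mul(2320411, Rational(1, 2479743))), -1)) = Mul(7876476, Pow(Add(Rational(-1068591, 3441403), Rational(2320411, 2479743)), -1)) = Mul(7876476, Pow(Rational(762234046360, 1219113571347), -1)) = Mul(7876476, Rational(1219113571347, 762234046360)) = Rational(2400579696497233293, 190558511590)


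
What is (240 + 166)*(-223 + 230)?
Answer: 2842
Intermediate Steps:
(240 + 166)*(-223 + 230) = 406*7 = 2842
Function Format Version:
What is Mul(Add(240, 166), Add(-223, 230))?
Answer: 2842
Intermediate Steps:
Mul(Add(240, 166), Add(-223, 230)) = Mul(406, 7) = 2842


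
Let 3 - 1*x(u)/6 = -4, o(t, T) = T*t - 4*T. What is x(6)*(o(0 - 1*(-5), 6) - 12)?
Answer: -252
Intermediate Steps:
o(t, T) = -4*T + T*t
x(u) = 42 (x(u) = 18 - 6*(-4) = 18 + 24 = 42)
x(6)*(o(0 - 1*(-5), 6) - 12) = 42*(6*(-4 + (0 - 1*(-5))) - 12) = 42*(6*(-4 + (0 + 5)) - 12) = 42*(6*(-4 + 5) - 12) = 42*(6*1 - 12) = 42*(6 - 12) = 42*(-6) = -252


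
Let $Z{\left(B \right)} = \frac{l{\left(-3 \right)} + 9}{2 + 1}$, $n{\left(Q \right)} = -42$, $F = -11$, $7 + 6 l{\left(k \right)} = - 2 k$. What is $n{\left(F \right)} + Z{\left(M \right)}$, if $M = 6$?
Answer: $- \frac{703}{18} \approx -39.056$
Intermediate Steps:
$l{\left(k \right)} = - \frac{7}{6} - \frac{k}{3}$ ($l{\left(k \right)} = - \frac{7}{6} + \frac{\left(-2\right) k}{6} = - \frac{7}{6} - \frac{k}{3}$)
$Z{\left(B \right)} = \frac{53}{18}$ ($Z{\left(B \right)} = \frac{\left(- \frac{7}{6} - -1\right) + 9}{2 + 1} = \frac{\left(- \frac{7}{6} + 1\right) + 9}{3} = \left(- \frac{1}{6} + 9\right) \frac{1}{3} = \frac{53}{6} \cdot \frac{1}{3} = \frac{53}{18}$)
$n{\left(F \right)} + Z{\left(M \right)} = -42 + \frac{53}{18} = - \frac{703}{18}$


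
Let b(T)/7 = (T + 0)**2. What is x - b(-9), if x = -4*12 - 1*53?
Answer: -668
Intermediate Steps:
b(T) = 7*T**2 (b(T) = 7*(T + 0)**2 = 7*T**2)
x = -101 (x = -48 - 53 = -101)
x - b(-9) = -101 - 7*(-9)**2 = -101 - 7*81 = -101 - 1*567 = -101 - 567 = -668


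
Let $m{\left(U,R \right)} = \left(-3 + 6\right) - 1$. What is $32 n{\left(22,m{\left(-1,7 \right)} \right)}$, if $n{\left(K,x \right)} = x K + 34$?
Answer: $2496$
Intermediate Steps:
$m{\left(U,R \right)} = 2$ ($m{\left(U,R \right)} = 3 - 1 = 2$)
$n{\left(K,x \right)} = 34 + K x$ ($n{\left(K,x \right)} = K x + 34 = 34 + K x$)
$32 n{\left(22,m{\left(-1,7 \right)} \right)} = 32 \left(34 + 22 \cdot 2\right) = 32 \left(34 + 44\right) = 32 \cdot 78 = 2496$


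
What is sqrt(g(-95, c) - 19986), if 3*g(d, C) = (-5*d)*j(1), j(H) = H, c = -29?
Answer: I*sqrt(178449)/3 ≈ 140.81*I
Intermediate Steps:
g(d, C) = -5*d/3 (g(d, C) = (-5*d*1)/3 = (-5*d)/3 = -5*d/3)
sqrt(g(-95, c) - 19986) = sqrt(-5/3*(-95) - 19986) = sqrt(475/3 - 19986) = sqrt(-59483/3) = I*sqrt(178449)/3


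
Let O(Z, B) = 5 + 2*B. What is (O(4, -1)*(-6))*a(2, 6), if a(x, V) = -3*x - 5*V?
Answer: 648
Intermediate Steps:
a(x, V) = -5*V - 3*x
(O(4, -1)*(-6))*a(2, 6) = ((5 + 2*(-1))*(-6))*(-5*6 - 3*2) = ((5 - 2)*(-6))*(-30 - 6) = (3*(-6))*(-36) = -18*(-36) = 648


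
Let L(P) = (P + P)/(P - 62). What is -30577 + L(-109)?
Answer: -5228449/171 ≈ -30576.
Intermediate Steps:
L(P) = 2*P/(-62 + P) (L(P) = (2*P)/(-62 + P) = 2*P/(-62 + P))
-30577 + L(-109) = -30577 + 2*(-109)/(-62 - 109) = -30577 + 2*(-109)/(-171) = -30577 + 2*(-109)*(-1/171) = -30577 + 218/171 = -5228449/171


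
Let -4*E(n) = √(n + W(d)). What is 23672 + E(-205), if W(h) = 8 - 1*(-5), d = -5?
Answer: 23672 - 2*I*√3 ≈ 23672.0 - 3.4641*I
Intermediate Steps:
W(h) = 13 (W(h) = 8 + 5 = 13)
E(n) = -√(13 + n)/4 (E(n) = -√(n + 13)/4 = -√(13 + n)/4)
23672 + E(-205) = 23672 - √(13 - 205)/4 = 23672 - 2*I*√3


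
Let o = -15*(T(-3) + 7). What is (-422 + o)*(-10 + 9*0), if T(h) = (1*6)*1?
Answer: 6170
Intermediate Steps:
T(h) = 6 (T(h) = 6*1 = 6)
o = -195 (o = -15*(6 + 7) = -15*13 = -195)
(-422 + o)*(-10 + 9*0) = (-422 - 195)*(-10 + 9*0) = -617*(-10 + 0) = -617*(-10) = 6170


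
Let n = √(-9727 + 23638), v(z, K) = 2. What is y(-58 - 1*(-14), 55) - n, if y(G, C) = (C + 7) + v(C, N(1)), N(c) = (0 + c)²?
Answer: 64 - √13911 ≈ -53.945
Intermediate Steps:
N(c) = c²
y(G, C) = 9 + C (y(G, C) = (C + 7) + 2 = (7 + C) + 2 = 9 + C)
n = √13911 ≈ 117.94
y(-58 - 1*(-14), 55) - n = (9 + 55) - √13911 = 64 - √13911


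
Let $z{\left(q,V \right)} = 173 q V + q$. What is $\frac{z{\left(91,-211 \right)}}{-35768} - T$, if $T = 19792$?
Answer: $- \frac{352299287}{17884} \approx -19699.0$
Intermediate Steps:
$z{\left(q,V \right)} = q + 173 V q$ ($z{\left(q,V \right)} = 173 V q + q = q + 173 V q$)
$\frac{z{\left(91,-211 \right)}}{-35768} - T = \frac{91 \left(1 + 173 \left(-211\right)\right)}{-35768} - 19792 = 91 \left(1 - 36503\right) \left(- \frac{1}{35768}\right) - 19792 = 91 \left(-36502\right) \left(- \frac{1}{35768}\right) - 19792 = \left(-3321682\right) \left(- \frac{1}{35768}\right) - 19792 = \frac{1660841}{17884} - 19792 = - \frac{352299287}{17884}$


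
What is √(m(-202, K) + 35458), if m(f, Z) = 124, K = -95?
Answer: √35582 ≈ 188.63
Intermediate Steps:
√(m(-202, K) + 35458) = √(124 + 35458) = √35582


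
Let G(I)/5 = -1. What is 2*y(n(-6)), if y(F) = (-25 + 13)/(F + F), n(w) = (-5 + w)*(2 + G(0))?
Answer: -4/11 ≈ -0.36364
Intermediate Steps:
G(I) = -5 (G(I) = 5*(-1) = -5)
n(w) = 15 - 3*w (n(w) = (-5 + w)*(2 - 5) = (-5 + w)*(-3) = 15 - 3*w)
y(F) = -6/F (y(F) = -12*1/(2*F) = -6/F)
2*y(n(-6)) = 2*(-6/(15 - 3*(-6))) = 2*(-6/(15 + 18)) = 2*(-6/33) = 2*(-6*1/33) = 2*(-2/11) = -4/11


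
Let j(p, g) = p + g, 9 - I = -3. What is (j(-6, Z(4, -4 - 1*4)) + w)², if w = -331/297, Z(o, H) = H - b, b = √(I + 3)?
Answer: 21474256/88209 + 8978*√15/297 ≈ 360.52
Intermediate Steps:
I = 12 (I = 9 - 1*(-3) = 9 + 3 = 12)
b = √15 (b = √(12 + 3) = √15 ≈ 3.8730)
Z(o, H) = H - √15
j(p, g) = g + p
w = -331/297 (w = -331*1/297 = -331/297 ≈ -1.1145)
(j(-6, Z(4, -4 - 1*4)) + w)² = ((((-4 - 1*4) - √15) - 6) - 331/297)² = ((((-4 - 4) - √15) - 6) - 331/297)² = (((-8 - √15) - 6) - 331/297)² = ((-14 - √15) - 331/297)² = (-4489/297 - √15)²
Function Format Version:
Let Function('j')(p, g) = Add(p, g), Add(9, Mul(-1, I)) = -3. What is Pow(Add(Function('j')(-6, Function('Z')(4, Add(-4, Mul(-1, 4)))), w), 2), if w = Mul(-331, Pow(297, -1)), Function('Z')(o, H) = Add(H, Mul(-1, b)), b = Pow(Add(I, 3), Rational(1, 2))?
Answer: Add(Rational(21474256, 88209), Mul(Rational(8978, 297), Pow(15, Rational(1, 2)))) ≈ 360.52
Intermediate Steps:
I = 12 (I = Add(9, Mul(-1, -3)) = Add(9, 3) = 12)
b = Pow(15, Rational(1, 2)) (b = Pow(Add(12, 3), Rational(1, 2)) = Pow(15, Rational(1, 2)) ≈ 3.8730)
Function('Z')(o, H) = Add(H, Mul(-1, Pow(15, Rational(1, 2))))
Function('j')(p, g) = Add(g, p)
w = Rational(-331, 297) (w = Mul(-331, Rational(1, 297)) = Rational(-331, 297) ≈ -1.1145)
Pow(Add(Function('j')(-6, Function('Z')(4, Add(-4, Mul(-1, 4)))), w), 2) = Pow(Add(Add(Add(Add(-4, Mul(-1, 4)), Mul(-1, Pow(15, Rational(1, 2)))), -6), Rational(-331, 297)), 2) = Pow(Add(Add(Add(Add(-4, -4), Mul(-1, Pow(15, Rational(1, 2)))), -6), Rational(-331, 297)), 2) = Pow(Add(Add(Add(-8, Mul(-1, Pow(15, Rational(1, 2)))), -6), Rational(-331, 297)), 2) = Pow(Add(Add(-14, Mul(-1, Pow(15, Rational(1, 2)))), Rational(-331, 297)), 2) = Pow(Add(Rational(-4489, 297), Mul(-1, Pow(15, Rational(1, 2)))), 2)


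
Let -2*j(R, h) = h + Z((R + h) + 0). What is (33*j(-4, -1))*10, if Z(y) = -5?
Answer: 990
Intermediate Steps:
j(R, h) = 5/2 - h/2 (j(R, h) = -(h - 5)/2 = -(-5 + h)/2 = 5/2 - h/2)
(33*j(-4, -1))*10 = (33*(5/2 - 1/2*(-1)))*10 = (33*(5/2 + 1/2))*10 = (33*3)*10 = 99*10 = 990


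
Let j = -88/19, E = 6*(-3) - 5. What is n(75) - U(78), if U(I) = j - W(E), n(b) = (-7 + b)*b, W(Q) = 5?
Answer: 97083/19 ≈ 5109.6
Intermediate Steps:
E = -23 (E = -18 - 5 = -23)
j = -88/19 (j = -88*1/19 = -88/19 ≈ -4.6316)
n(b) = b*(-7 + b)
U(I) = -183/19 (U(I) = -88/19 - 1*5 = -88/19 - 5 = -183/19)
n(75) - U(78) = 75*(-7 + 75) - 1*(-183/19) = 75*68 + 183/19 = 5100 + 183/19 = 97083/19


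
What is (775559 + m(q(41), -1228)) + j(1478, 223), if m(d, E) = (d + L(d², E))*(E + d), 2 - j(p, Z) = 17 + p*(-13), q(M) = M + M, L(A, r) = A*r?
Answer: 9463305298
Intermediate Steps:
q(M) = 2*M
j(p, Z) = -15 + 13*p (j(p, Z) = 2 - (17 + p*(-13)) = 2 - (17 - 13*p) = 2 + (-17 + 13*p) = -15 + 13*p)
m(d, E) = (E + d)*(d + E*d²) (m(d, E) = (d + d²*E)*(E + d) = (d + E*d²)*(E + d) = (E + d)*(d + E*d²))
(775559 + m(q(41), -1228)) + j(1478, 223) = (775559 + (2*41)*(-1228 + 2*41 - 1228*(2*41)² + (2*41)*(-1228)²)) + (-15 + 13*1478) = (775559 + 82*(-1228 + 82 - 1228*82² + 82*1507984)) + (-15 + 19214) = (775559 + 82*(-1228 + 82 - 1228*6724 + 123654688)) + 19199 = (775559 + 82*(-1228 + 82 - 8257072 + 123654688)) + 19199 = (775559 + 82*115396470) + 19199 = (775559 + 9462510540) + 19199 = 9463286099 + 19199 = 9463305298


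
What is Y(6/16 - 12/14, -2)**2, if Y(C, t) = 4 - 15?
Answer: 121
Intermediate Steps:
Y(C, t) = -11
Y(6/16 - 12/14, -2)**2 = (-11)**2 = 121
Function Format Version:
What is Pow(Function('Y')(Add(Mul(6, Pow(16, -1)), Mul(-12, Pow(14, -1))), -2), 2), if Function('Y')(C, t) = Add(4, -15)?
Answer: 121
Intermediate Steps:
Function('Y')(C, t) = -11
Pow(Function('Y')(Add(Mul(6, Pow(16, -1)), Mul(-12, Pow(14, -1))), -2), 2) = Pow(-11, 2) = 121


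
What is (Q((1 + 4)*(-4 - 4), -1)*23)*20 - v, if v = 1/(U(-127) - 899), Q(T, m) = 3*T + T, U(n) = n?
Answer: -75513599/1026 ≈ -73600.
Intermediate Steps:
Q(T, m) = 4*T
v = -1/1026 (v = 1/(-127 - 899) = 1/(-1026) = -1/1026 ≈ -0.00097466)
(Q((1 + 4)*(-4 - 4), -1)*23)*20 - v = ((4*((1 + 4)*(-4 - 4)))*23)*20 - 1*(-1/1026) = ((4*(5*(-8)))*23)*20 + 1/1026 = ((4*(-40))*23)*20 + 1/1026 = -160*23*20 + 1/1026 = -3680*20 + 1/1026 = -73600 + 1/1026 = -75513599/1026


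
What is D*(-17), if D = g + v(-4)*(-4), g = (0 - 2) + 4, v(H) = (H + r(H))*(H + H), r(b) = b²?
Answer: -6562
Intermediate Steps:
v(H) = 2*H*(H + H²) (v(H) = (H + H²)*(H + H) = (H + H²)*(2*H) = 2*H*(H + H²))
g = 2 (g = -2 + 4 = 2)
D = 386 (D = 2 + (2*(-4)²*(1 - 4))*(-4) = 2 + (2*16*(-3))*(-4) = 2 - 96*(-4) = 2 + 384 = 386)
D*(-17) = 386*(-17) = -6562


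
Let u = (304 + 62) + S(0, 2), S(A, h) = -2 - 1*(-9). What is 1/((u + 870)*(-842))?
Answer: -1/1046606 ≈ -9.5547e-7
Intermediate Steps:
S(A, h) = 7 (S(A, h) = -2 + 9 = 7)
u = 373 (u = (304 + 62) + 7 = 366 + 7 = 373)
1/((u + 870)*(-842)) = 1/((373 + 870)*(-842)) = -1/842/1243 = (1/1243)*(-1/842) = -1/1046606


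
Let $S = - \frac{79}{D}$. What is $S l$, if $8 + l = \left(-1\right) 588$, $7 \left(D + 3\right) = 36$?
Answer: $\frac{329588}{15} \approx 21973.0$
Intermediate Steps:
$D = \frac{15}{7}$ ($D = -3 + \frac{1}{7} \cdot 36 = -3 + \frac{36}{7} = \frac{15}{7} \approx 2.1429$)
$S = - \frac{553}{15}$ ($S = - \frac{79}{\frac{15}{7}} = \left(-79\right) \frac{7}{15} = - \frac{553}{15} \approx -36.867$)
$l = -596$ ($l = -8 - 588 = -596$)
$S l = \left(- \frac{553}{15}\right) \left(-596\right) = \frac{329588}{15}$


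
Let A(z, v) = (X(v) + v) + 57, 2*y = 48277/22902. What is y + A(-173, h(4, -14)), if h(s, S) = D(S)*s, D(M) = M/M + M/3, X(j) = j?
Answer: 438507/15268 ≈ 28.721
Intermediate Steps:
y = 48277/45804 (y = (48277/22902)/2 = (48277*(1/22902))/2 = (½)*(48277/22902) = 48277/45804 ≈ 1.0540)
D(M) = 1 + M/3 (D(M) = 1 + M*(⅓) = 1 + M/3)
h(s, S) = s*(1 + S/3) (h(s, S) = (1 + S/3)*s = s*(1 + S/3))
A(z, v) = 57 + 2*v (A(z, v) = (v + v) + 57 = 2*v + 57 = 57 + 2*v)
y + A(-173, h(4, -14)) = 48277/45804 + (57 + 2*((⅓)*4*(3 - 14))) = 48277/45804 + (57 + 2*((⅓)*4*(-11))) = 48277/45804 + (57 + 2*(-44/3)) = 48277/45804 + (57 - 88/3) = 48277/45804 + 83/3 = 438507/15268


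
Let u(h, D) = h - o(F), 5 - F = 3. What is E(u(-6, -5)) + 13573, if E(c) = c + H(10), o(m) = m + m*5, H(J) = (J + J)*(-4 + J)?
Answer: 13675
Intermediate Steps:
F = 2 (F = 5 - 1*3 = 5 - 3 = 2)
H(J) = 2*J*(-4 + J) (H(J) = (2*J)*(-4 + J) = 2*J*(-4 + J))
o(m) = 6*m (o(m) = m + 5*m = 6*m)
u(h, D) = -12 + h (u(h, D) = h - 6*2 = h - 1*12 = h - 12 = -12 + h)
E(c) = 120 + c (E(c) = c + 2*10*(-4 + 10) = c + 2*10*6 = c + 120 = 120 + c)
E(u(-6, -5)) + 13573 = (120 + (-12 - 6)) + 13573 = (120 - 18) + 13573 = 102 + 13573 = 13675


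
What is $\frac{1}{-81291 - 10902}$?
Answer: $- \frac{1}{92193} \approx -1.0847 \cdot 10^{-5}$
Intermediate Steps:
$\frac{1}{-81291 - 10902} = \frac{1}{-92193} = - \frac{1}{92193}$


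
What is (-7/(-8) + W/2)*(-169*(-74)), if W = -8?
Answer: -156325/4 ≈ -39081.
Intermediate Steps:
(-7/(-8) + W/2)*(-169*(-74)) = (-7/(-8) - 8/2)*(-169*(-74)) = (-7*(-⅛) - 8*½)*12506 = (7/8 - 4)*12506 = -25/8*12506 = -156325/4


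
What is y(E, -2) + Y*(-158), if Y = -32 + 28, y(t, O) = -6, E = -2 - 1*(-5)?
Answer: 626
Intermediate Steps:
E = 3 (E = -2 + 5 = 3)
Y = -4
y(E, -2) + Y*(-158) = -6 - 4*(-158) = -6 + 632 = 626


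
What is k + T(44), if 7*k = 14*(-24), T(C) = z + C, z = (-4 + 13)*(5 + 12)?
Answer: 149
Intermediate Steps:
z = 153 (z = 9*17 = 153)
T(C) = 153 + C
k = -48 (k = (14*(-24))/7 = (⅐)*(-336) = -48)
k + T(44) = -48 + (153 + 44) = -48 + 197 = 149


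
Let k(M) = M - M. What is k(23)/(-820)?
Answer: 0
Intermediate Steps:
k(M) = 0
k(23)/(-820) = 0/(-820) = 0*(-1/820) = 0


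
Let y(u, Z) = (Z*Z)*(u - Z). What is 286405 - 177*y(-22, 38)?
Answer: 15621685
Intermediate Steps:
y(u, Z) = Z²*(u - Z)
286405 - 177*y(-22, 38) = 286405 - 177*38²*(-22 - 1*38) = 286405 - 255588*(-22 - 38) = 286405 - 255588*(-60) = 286405 - 177*(-86640) = 286405 + 15335280 = 15621685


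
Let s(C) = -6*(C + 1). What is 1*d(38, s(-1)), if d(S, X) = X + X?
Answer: 0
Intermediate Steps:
s(C) = -6 - 6*C (s(C) = -6*(1 + C) = -6 - 6*C)
d(S, X) = 2*X
1*d(38, s(-1)) = 1*(2*(-6 - 6*(-1))) = 1*(2*(-6 + 6)) = 1*(2*0) = 1*0 = 0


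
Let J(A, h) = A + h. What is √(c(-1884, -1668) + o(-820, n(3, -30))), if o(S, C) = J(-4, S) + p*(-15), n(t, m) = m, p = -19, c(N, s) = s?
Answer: I*√2207 ≈ 46.979*I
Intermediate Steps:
o(S, C) = 281 + S (o(S, C) = (-4 + S) - 19*(-15) = (-4 + S) + 285 = 281 + S)
√(c(-1884, -1668) + o(-820, n(3, -30))) = √(-1668 + (281 - 820)) = √(-1668 - 539) = √(-2207) = I*√2207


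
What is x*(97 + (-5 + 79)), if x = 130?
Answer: 22230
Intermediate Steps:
x*(97 + (-5 + 79)) = 130*(97 + (-5 + 79)) = 130*(97 + 74) = 130*171 = 22230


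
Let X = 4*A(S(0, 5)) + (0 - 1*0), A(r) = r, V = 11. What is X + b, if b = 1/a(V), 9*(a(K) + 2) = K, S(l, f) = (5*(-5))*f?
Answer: -3509/7 ≈ -501.29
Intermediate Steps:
S(l, f) = -25*f
a(K) = -2 + K/9
X = -500 (X = 4*(-25*5) + (0 - 1*0) = 4*(-125) + (0 + 0) = -500 + 0 = -500)
b = -9/7 (b = 1/(-2 + (⅑)*11) = 1/(-2 + 11/9) = 1/(-7/9) = -9/7 ≈ -1.2857)
X + b = -500 - 9/7 = -3509/7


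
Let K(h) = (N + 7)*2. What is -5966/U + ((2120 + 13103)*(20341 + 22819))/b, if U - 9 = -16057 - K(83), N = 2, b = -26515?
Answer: -1055560032039/42598999 ≈ -24779.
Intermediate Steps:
K(h) = 18 (K(h) = (2 + 7)*2 = 9*2 = 18)
U = -16066 (U = 9 + (-16057 - 1*18) = 9 + (-16057 - 18) = 9 - 16075 = -16066)
-5966/U + ((2120 + 13103)*(20341 + 22819))/b = -5966/(-16066) + ((2120 + 13103)*(20341 + 22819))/(-26515) = -5966*(-1/16066) + (15223*43160)*(-1/26515) = 2983/8033 + 657024680*(-1/26515) = 2983/8033 - 131404936/5303 = -1055560032039/42598999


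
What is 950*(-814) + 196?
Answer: -773104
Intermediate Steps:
950*(-814) + 196 = -773300 + 196 = -773104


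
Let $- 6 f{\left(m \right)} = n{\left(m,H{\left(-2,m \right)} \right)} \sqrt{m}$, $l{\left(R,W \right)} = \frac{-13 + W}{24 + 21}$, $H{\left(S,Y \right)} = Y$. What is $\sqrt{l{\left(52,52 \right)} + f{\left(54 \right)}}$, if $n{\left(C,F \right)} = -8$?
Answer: $\frac{\sqrt{195 + 900 \sqrt{6}}}{15} \approx 3.2657$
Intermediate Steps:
$l{\left(R,W \right)} = - \frac{13}{45} + \frac{W}{45}$ ($l{\left(R,W \right)} = \frac{-13 + W}{45} = \left(-13 + W\right) \frac{1}{45} = - \frac{13}{45} + \frac{W}{45}$)
$f{\left(m \right)} = \frac{4 \sqrt{m}}{3}$ ($f{\left(m \right)} = - \frac{\left(-8\right) \sqrt{m}}{6} = \frac{4 \sqrt{m}}{3}$)
$\sqrt{l{\left(52,52 \right)} + f{\left(54 \right)}} = \sqrt{\left(- \frac{13}{45} + \frac{1}{45} \cdot 52\right) + \frac{4 \sqrt{54}}{3}} = \sqrt{\left(- \frac{13}{45} + \frac{52}{45}\right) + \frac{4 \cdot 3 \sqrt{6}}{3}} = \sqrt{\frac{13}{15} + 4 \sqrt{6}}$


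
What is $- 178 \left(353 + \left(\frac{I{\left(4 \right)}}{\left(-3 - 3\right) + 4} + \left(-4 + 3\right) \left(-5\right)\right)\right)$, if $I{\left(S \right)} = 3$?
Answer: $-63457$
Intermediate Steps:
$- 178 \left(353 + \left(\frac{I{\left(4 \right)}}{\left(-3 - 3\right) + 4} + \left(-4 + 3\right) \left(-5\right)\right)\right) = - 178 \left(353 + \left(\frac{3}{\left(-3 - 3\right) + 4} + \left(-4 + 3\right) \left(-5\right)\right)\right) = - 178 \left(353 + \left(\frac{3}{-6 + 4} - -5\right)\right) = - 178 \left(353 + \left(\frac{3}{-2} + 5\right)\right) = - 178 \left(353 + \left(3 \left(- \frac{1}{2}\right) + 5\right)\right) = - 178 \left(353 + \left(- \frac{3}{2} + 5\right)\right) = - 178 \left(353 + \frac{7}{2}\right) = \left(-178\right) \frac{713}{2} = -63457$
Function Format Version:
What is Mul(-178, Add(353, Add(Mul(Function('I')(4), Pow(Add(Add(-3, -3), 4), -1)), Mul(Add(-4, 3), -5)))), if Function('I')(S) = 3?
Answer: -63457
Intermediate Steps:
Mul(-178, Add(353, Add(Mul(Function('I')(4), Pow(Add(Add(-3, -3), 4), -1)), Mul(Add(-4, 3), -5)))) = Mul(-178, Add(353, Add(Mul(3, Pow(Add(Add(-3, -3), 4), -1)), Mul(Add(-4, 3), -5)))) = Mul(-178, Add(353, Add(Mul(3, Pow(Add(-6, 4), -1)), Mul(-1, -5)))) = Mul(-178, Add(353, Add(Mul(3, Pow(-2, -1)), 5))) = Mul(-178, Add(353, Add(Mul(3, Rational(-1, 2)), 5))) = Mul(-178, Add(353, Add(Rational(-3, 2), 5))) = Mul(-178, Add(353, Rational(7, 2))) = Mul(-178, Rational(713, 2)) = -63457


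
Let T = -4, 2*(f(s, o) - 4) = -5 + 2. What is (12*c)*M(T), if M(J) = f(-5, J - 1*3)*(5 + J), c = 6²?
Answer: 1080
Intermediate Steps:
f(s, o) = 5/2 (f(s, o) = 4 + (-5 + 2)/2 = 4 + (½)*(-3) = 4 - 3/2 = 5/2)
c = 36
M(J) = 25/2 + 5*J/2 (M(J) = 5*(5 + J)/2 = 25/2 + 5*J/2)
(12*c)*M(T) = (12*36)*(25/2 + (5/2)*(-4)) = 432*(25/2 - 10) = 432*(5/2) = 1080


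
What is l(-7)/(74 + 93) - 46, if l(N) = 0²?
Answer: -46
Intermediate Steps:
l(N) = 0
l(-7)/(74 + 93) - 46 = 0/(74 + 93) - 46 = 0/167 - 46 = 0*(1/167) - 46 = 0 - 46 = -46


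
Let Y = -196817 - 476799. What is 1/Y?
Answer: -1/673616 ≈ -1.4845e-6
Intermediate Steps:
Y = -673616
1/Y = 1/(-673616) = -1/673616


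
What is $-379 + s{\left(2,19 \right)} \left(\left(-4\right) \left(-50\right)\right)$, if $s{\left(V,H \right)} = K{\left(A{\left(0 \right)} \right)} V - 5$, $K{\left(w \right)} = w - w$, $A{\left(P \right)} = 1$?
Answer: $-1379$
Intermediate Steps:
$K{\left(w \right)} = 0$
$s{\left(V,H \right)} = -5$ ($s{\left(V,H \right)} = 0 V - 5 = 0 - 5 = -5$)
$-379 + s{\left(2,19 \right)} \left(\left(-4\right) \left(-50\right)\right) = -379 - 5 \left(\left(-4\right) \left(-50\right)\right) = -379 - 1000 = -1379$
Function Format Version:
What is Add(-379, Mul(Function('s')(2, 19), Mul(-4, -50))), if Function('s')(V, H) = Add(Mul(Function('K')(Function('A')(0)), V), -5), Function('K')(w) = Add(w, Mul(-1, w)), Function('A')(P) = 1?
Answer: -1379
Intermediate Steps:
Function('K')(w) = 0
Function('s')(V, H) = -5 (Function('s')(V, H) = Add(Mul(0, V), -5) = Add(0, -5) = -5)
Add(-379, Mul(Function('s')(2, 19), Mul(-4, -50))) = Add(-379, Mul(-5, Mul(-4, -50))) = Add(-379, Mul(-5, 200)) = Add(-379, -1000) = -1379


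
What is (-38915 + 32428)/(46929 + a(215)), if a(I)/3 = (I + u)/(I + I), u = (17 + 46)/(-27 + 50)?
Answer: -32078215/232071417 ≈ -0.13823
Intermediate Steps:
u = 63/23 ≈ 2.7391
a(I) = 3*(63/23 + I)/(2*I) (a(I) = 3*((I + 63/23)/(I + I)) = 3*((63/23 + I)/((2*I))) = 3*((63/23 + I)*(1/(2*I))) = 3*((63/23 + I)/(2*I)) = 3*(63/23 + I)/(2*I))
(-38915 + 32428)/(46929 + a(215)) = (-38915 + 32428)/(46929 + (3/46)*(63 + 23*215)/215) = -6487/(46929 + (3/46)*(1/215)*(63 + 4945)) = -6487/(46929 + (3/46)*(1/215)*5008) = -6487/(46929 + 7512/4945) = -6487/232071417/4945 = -6487*4945/232071417 = -32078215/232071417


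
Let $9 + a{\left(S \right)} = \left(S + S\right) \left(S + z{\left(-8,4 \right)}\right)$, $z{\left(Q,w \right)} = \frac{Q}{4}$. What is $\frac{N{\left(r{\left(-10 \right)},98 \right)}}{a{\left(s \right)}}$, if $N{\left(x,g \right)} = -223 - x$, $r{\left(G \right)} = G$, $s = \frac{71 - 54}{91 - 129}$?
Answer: $\frac{51262}{1639} \approx 31.276$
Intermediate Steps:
$s = - \frac{17}{38}$ ($s = \frac{17}{-38} = 17 \left(- \frac{1}{38}\right) = - \frac{17}{38} \approx -0.44737$)
$z{\left(Q,w \right)} = \frac{Q}{4}$ ($z{\left(Q,w \right)} = Q \frac{1}{4} = \frac{Q}{4}$)
$a{\left(S \right)} = -9 + 2 S \left(-2 + S\right)$ ($a{\left(S \right)} = -9 + \left(S + S\right) \left(S + \frac{1}{4} \left(-8\right)\right) = -9 + 2 S \left(S - 2\right) = -9 + 2 S \left(-2 + S\right)$)
$\frac{N{\left(r{\left(-10 \right)},98 \right)}}{a{\left(s \right)}} = \frac{-223 - -10}{-9 - - \frac{34}{19} + 2 \left(- \frac{17}{38}\right)^{2}} = \frac{-223 + 10}{-9 + \frac{34}{19} + 2 \cdot \frac{289}{1444}} = - \frac{213}{-9 + \frac{34}{19} + \frac{289}{722}} = - \frac{213}{- \frac{4917}{722}} = \left(-213\right) \left(- \frac{722}{4917}\right) = \frac{51262}{1639}$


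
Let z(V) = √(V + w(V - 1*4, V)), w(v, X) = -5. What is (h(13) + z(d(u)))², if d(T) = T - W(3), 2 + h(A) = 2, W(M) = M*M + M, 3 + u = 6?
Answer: -14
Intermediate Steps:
u = 3 (u = -3 + 6 = 3)
W(M) = M + M² (W(M) = M² + M = M + M²)
h(A) = 0 (h(A) = -2 + 2 = 0)
d(T) = -12 + T (d(T) = T - 3*(1 + 3) = T - 3*4 = T - 1*12 = T - 12 = -12 + T)
z(V) = √(-5 + V) (z(V) = √(V - 5) = √(-5 + V))
(h(13) + z(d(u)))² = (0 + √(-5 + (-12 + 3)))² = (0 + √(-5 - 9))² = (0 + √(-14))² = (0 + I*√14)² = (I*√14)² = -14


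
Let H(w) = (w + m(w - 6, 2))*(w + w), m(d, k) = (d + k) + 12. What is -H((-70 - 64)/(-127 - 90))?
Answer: -537072/47089 ≈ -11.405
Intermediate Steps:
m(d, k) = 12 + d + k
H(w) = 2*w*(8 + 2*w) (H(w) = (w + (12 + (w - 6) + 2))*(w + w) = (w + (12 + (-6 + w) + 2))*(2*w) = (w + (8 + w))*(2*w) = (8 + 2*w)*(2*w) = 2*w*(8 + 2*w))
-H((-70 - 64)/(-127 - 90)) = -4*(-70 - 64)/(-127 - 90)*(4 + (-70 - 64)/(-127 - 90)) = -4*(-134/(-217))*(4 - 134/(-217)) = -4*(-134*(-1/217))*(4 - 134*(-1/217)) = -4*134*(4 + 134/217)/217 = -4*134*1002/(217*217) = -1*537072/47089 = -537072/47089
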